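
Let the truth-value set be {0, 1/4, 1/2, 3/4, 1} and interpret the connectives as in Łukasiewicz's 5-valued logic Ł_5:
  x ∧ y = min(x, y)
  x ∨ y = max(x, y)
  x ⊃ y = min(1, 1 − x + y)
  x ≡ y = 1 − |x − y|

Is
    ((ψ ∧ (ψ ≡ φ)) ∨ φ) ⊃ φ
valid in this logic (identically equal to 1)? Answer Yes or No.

Counterexample: take φ = 0, ψ = 1/4.
ψ ≡ φ = 1/4 ≡ 0 = 3/4
ψ ∧ (ψ ≡ φ) = 1/4 ∧ 3/4 = 1/4
(ψ ∧ (ψ ≡ φ)) ∨ φ = 1/4 ∨ 0 = 1/4
((ψ ∧ (ψ ≡ φ)) ∨ φ) ⊃ φ = 1/4 ⊃ 0 = 3/4
This gives 3/4 ≠ 1.

No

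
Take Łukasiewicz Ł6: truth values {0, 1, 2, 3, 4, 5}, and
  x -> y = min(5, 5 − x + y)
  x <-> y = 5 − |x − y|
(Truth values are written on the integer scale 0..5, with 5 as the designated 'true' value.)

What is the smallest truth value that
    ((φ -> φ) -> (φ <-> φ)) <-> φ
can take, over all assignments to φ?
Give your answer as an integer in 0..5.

Take φ = 0:
φ -> φ = 0 -> 0 = 5
φ <-> φ = 0 <-> 0 = 5
(φ -> φ) -> (φ <-> φ) = 5 -> 5 = 5
((φ -> φ) -> (φ <-> φ)) <-> φ = 5 <-> 0 = 0
No assignment yields a value below 0, so this is the minimum.

0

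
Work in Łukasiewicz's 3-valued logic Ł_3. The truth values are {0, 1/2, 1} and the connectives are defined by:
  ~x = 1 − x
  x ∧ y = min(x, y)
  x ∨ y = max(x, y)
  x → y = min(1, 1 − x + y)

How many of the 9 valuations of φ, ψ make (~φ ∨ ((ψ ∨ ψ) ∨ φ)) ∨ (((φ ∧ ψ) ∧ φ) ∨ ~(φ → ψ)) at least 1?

φ = 0, ψ = 0 ↦ 1  ≥
φ = 0, ψ = 1/2 ↦ 1  ≥
φ = 0, ψ = 1 ↦ 1  ≥
φ = 1/2, ψ = 0 ↦ 1/2  <
φ = 1/2, ψ = 1/2 ↦ 1/2  <
φ = 1/2, ψ = 1 ↦ 1  ≥
φ = 1, ψ = 0 ↦ 1  ≥
φ = 1, ψ = 1/2 ↦ 1  ≥
φ = 1, ψ = 1 ↦ 1  ≥
So 7 of the 9 assignments meet the threshold.

7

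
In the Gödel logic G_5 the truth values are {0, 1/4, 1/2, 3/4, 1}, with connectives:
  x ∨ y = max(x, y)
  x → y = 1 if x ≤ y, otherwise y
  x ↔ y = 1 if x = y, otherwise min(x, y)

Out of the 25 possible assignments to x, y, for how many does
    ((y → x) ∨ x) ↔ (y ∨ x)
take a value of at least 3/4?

10

value 1: 5 assignments (counts)
value 3/4: 5 assignments (counts)
value 1/2: 5 assignments
value 1/4: 5 assignments
value 0: 5 assignments
So 10 of the 25 assignments meet the threshold.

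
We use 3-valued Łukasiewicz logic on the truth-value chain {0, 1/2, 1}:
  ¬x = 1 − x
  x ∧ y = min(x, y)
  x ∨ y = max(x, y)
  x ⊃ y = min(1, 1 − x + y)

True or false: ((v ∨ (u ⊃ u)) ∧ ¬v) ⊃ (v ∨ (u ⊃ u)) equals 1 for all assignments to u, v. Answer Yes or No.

u = 0, v = 0 ↦ 1
u = 0, v = 1/2 ↦ 1
u = 0, v = 1 ↦ 1
u = 1/2, v = 0 ↦ 1
u = 1/2, v = 1/2 ↦ 1
u = 1/2, v = 1 ↦ 1
u = 1, v = 0 ↦ 1
u = 1, v = 1/2 ↦ 1
u = 1, v = 1 ↦ 1
Every assignment gives a value ≥ 1.

Yes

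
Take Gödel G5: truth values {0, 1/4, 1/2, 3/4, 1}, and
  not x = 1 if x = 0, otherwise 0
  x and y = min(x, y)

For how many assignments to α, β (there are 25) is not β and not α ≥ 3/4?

value 1: 1 assignment (counts)
value 0: 24 assignments
So 1 of the 25 assignments meets the threshold.

1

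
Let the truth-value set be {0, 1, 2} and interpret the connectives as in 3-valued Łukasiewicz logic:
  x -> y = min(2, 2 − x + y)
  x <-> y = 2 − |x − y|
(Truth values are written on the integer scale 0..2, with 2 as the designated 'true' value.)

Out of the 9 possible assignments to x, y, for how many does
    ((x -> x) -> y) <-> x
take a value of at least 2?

3

x = 0, y = 0 ↦ 2  ≥
x = 0, y = 1 ↦ 1  <
x = 0, y = 2 ↦ 0  <
x = 1, y = 0 ↦ 1  <
x = 1, y = 1 ↦ 2  ≥
x = 1, y = 2 ↦ 1  <
x = 2, y = 0 ↦ 0  <
x = 2, y = 1 ↦ 1  <
x = 2, y = 2 ↦ 2  ≥
So 3 of the 9 assignments meet the threshold.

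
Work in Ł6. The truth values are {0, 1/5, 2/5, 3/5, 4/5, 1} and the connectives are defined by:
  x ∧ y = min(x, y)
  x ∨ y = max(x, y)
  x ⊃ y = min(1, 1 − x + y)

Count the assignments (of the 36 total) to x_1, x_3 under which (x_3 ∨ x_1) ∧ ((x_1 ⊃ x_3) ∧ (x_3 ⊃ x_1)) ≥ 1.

value 1: 1 assignment (counts)
value 4/5: 5 assignments
value 3/5: 9 assignments
value 2/5: 11 assignments
value 1/5: 7 assignments
value 0: 3 assignments
So 1 of the 36 assignments meets the threshold.

1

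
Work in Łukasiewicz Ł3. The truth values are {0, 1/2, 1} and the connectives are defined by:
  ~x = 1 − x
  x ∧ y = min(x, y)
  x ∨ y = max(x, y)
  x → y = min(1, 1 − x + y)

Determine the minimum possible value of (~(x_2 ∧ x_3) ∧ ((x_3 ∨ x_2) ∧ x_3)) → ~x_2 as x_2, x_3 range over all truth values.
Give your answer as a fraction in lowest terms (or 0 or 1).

Take x_2 = 1, x_3 = 1/2:
x_2 ∧ x_3 = 1 ∧ 1/2 = 1/2
~(x_2 ∧ x_3) = ~1/2 = 1/2
x_3 ∨ x_2 = 1/2 ∨ 1 = 1
(x_3 ∨ x_2) ∧ x_3 = 1 ∧ 1/2 = 1/2
~(x_2 ∧ x_3) ∧ ((x_3 ∨ x_2) ∧ x_3) = 1/2 ∧ 1/2 = 1/2
~x_2 = ~1 = 0
(~(x_2 ∧ x_3) ∧ ((x_3 ∨ x_2) ∧ x_3)) → ~x_2 = 1/2 → 0 = 1/2
No assignment yields a value below 1/2, so this is the minimum.

1/2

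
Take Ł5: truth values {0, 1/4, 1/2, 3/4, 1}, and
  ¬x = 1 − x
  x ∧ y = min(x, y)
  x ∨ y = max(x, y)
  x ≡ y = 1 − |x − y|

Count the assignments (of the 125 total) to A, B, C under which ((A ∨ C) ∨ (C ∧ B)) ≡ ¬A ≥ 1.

25

value 1: 25 assignments (counts)
value 3/4: 20 assignments
value 1/2: 40 assignments
value 1/4: 10 assignments
value 0: 30 assignments
So 25 of the 125 assignments meet the threshold.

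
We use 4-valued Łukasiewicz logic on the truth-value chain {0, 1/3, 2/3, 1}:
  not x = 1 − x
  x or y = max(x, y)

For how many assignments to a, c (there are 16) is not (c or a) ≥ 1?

1

a = 0, c = 0 ↦ 1  ≥
a = 0, c = 1/3 ↦ 2/3  <
a = 0, c = 2/3 ↦ 1/3  <
a = 0, c = 1 ↦ 0  <
a = 1/3, c = 0 ↦ 2/3  <
a = 1/3, c = 1/3 ↦ 2/3  <
a = 1/3, c = 2/3 ↦ 1/3  <
a = 1/3, c = 1 ↦ 0  <
a = 2/3, c = 0 ↦ 1/3  <
a = 2/3, c = 1/3 ↦ 1/3  <
a = 2/3, c = 2/3 ↦ 1/3  <
a = 2/3, c = 1 ↦ 0  <
a = 1, c = 0 ↦ 0  <
a = 1, c = 1/3 ↦ 0  <
a = 1, c = 2/3 ↦ 0  <
a = 1, c = 1 ↦ 0  <
So 1 of the 16 assignments meets the threshold.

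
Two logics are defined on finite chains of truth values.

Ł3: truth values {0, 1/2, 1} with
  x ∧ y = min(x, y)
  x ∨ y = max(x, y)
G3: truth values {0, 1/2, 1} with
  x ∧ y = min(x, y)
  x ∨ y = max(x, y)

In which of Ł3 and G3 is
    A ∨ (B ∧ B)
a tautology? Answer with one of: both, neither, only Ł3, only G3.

neither

In Ł3: at A = 0, B = 0 the value is 0 — not a tautology.
In G3: at A = 0, B = 0 the value is 0 — not a tautology.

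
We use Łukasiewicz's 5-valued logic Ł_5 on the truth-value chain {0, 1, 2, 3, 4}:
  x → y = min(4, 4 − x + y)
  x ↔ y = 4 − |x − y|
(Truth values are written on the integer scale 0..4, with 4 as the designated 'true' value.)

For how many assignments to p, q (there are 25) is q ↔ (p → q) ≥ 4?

value 4: 9 assignments (counts)
value 3: 7 assignments
value 2: 5 assignments
value 1: 3 assignments
value 0: 1 assignment
So 9 of the 25 assignments meet the threshold.

9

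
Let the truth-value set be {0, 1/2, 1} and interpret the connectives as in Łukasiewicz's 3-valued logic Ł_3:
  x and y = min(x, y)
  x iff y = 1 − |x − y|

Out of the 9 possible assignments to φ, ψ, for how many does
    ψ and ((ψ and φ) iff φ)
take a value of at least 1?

φ = 0, ψ = 0 ↦ 0  <
φ = 0, ψ = 1/2 ↦ 1/2  <
φ = 0, ψ = 1 ↦ 1  ≥
φ = 1/2, ψ = 0 ↦ 0  <
φ = 1/2, ψ = 1/2 ↦ 1/2  <
φ = 1/2, ψ = 1 ↦ 1  ≥
φ = 1, ψ = 0 ↦ 0  <
φ = 1, ψ = 1/2 ↦ 1/2  <
φ = 1, ψ = 1 ↦ 1  ≥
So 3 of the 9 assignments meet the threshold.

3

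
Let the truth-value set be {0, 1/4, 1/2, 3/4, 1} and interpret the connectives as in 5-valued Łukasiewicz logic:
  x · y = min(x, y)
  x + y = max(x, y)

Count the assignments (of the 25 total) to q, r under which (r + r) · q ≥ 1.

1

value 1: 1 assignment (counts)
value 3/4: 3 assignments
value 1/2: 5 assignments
value 1/4: 7 assignments
value 0: 9 assignments
So 1 of the 25 assignments meets the threshold.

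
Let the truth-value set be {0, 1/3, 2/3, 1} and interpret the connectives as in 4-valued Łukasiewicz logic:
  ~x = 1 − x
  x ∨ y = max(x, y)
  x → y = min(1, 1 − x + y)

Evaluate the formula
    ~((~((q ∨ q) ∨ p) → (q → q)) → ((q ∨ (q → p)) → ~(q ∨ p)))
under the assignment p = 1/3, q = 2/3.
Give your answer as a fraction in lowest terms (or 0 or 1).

1/3

q ∨ q = 2/3 ∨ 2/3 = 2/3
(q ∨ q) ∨ p = 2/3 ∨ 1/3 = 2/3
~((q ∨ q) ∨ p) = ~2/3 = 1/3
q → q = 2/3 → 2/3 = 1
~((q ∨ q) ∨ p) → (q → q) = 1/3 → 1 = 1
q → p = 2/3 → 1/3 = 2/3
q ∨ (q → p) = 2/3 ∨ 2/3 = 2/3
q ∨ p = 2/3 ∨ 1/3 = 2/3
~(q ∨ p) = ~2/3 = 1/3
(q ∨ (q → p)) → ~(q ∨ p) = 2/3 → 1/3 = 2/3
(~((q ∨ q) ∨ p) → (q → q)) → ((q ∨ (q → p)) → ~(q ∨ p)) = 1 → 2/3 = 2/3
~((~((q ∨ q) ∨ p) → (q → q)) → ((q ∨ (q → p)) → ~(q ∨ p))) = ~2/3 = 1/3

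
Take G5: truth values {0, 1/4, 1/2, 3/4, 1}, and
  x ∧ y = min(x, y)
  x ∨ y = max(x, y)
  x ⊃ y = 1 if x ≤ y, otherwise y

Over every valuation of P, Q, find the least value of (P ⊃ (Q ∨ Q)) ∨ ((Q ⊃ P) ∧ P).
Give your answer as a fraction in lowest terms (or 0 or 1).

1/4

Take P = 1/4, Q = 0:
Q ∨ Q = 0 ∨ 0 = 0
P ⊃ (Q ∨ Q) = 1/4 ⊃ 0 = 0
Q ⊃ P = 0 ⊃ 1/4 = 1
(Q ⊃ P) ∧ P = 1 ∧ 1/4 = 1/4
(P ⊃ (Q ∨ Q)) ∨ ((Q ⊃ P) ∧ P) = 0 ∨ 1/4 = 1/4
No assignment yields a value below 1/4, so this is the minimum.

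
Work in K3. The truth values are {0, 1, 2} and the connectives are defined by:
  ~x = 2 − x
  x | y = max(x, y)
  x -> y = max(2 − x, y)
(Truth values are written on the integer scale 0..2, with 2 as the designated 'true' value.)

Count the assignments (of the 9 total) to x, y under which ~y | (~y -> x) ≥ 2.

x = 0, y = 0 ↦ 2  ≥
x = 0, y = 1 ↦ 1  <
x = 0, y = 2 ↦ 2  ≥
x = 1, y = 0 ↦ 2  ≥
x = 1, y = 1 ↦ 1  <
x = 1, y = 2 ↦ 2  ≥
x = 2, y = 0 ↦ 2  ≥
x = 2, y = 1 ↦ 2  ≥
x = 2, y = 2 ↦ 2  ≥
So 7 of the 9 assignments meet the threshold.

7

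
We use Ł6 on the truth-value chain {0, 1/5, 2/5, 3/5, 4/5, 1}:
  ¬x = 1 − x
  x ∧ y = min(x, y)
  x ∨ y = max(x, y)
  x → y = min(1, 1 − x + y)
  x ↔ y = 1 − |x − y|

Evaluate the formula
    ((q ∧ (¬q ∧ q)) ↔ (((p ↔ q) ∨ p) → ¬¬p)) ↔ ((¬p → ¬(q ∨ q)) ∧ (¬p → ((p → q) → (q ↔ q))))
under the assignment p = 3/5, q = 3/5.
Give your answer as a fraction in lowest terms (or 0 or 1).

4/5

¬q = ¬3/5 = 2/5
¬q ∧ q = 2/5 ∧ 3/5 = 2/5
q ∧ (¬q ∧ q) = 3/5 ∧ 2/5 = 2/5
p ↔ q = 3/5 ↔ 3/5 = 1
(p ↔ q) ∨ p = 1 ∨ 3/5 = 1
¬p = ¬3/5 = 2/5
¬¬p = ¬2/5 = 3/5
((p ↔ q) ∨ p) → ¬¬p = 1 → 3/5 = 3/5
(q ∧ (¬q ∧ q)) ↔ (((p ↔ q) ∨ p) → ¬¬p) = 2/5 ↔ 3/5 = 4/5
¬p = ¬3/5 = 2/5
q ∨ q = 3/5 ∨ 3/5 = 3/5
¬(q ∨ q) = ¬3/5 = 2/5
¬p → ¬(q ∨ q) = 2/5 → 2/5 = 1
¬p = ¬3/5 = 2/5
p → q = 3/5 → 3/5 = 1
q ↔ q = 3/5 ↔ 3/5 = 1
(p → q) → (q ↔ q) = 1 → 1 = 1
¬p → ((p → q) → (q ↔ q)) = 2/5 → 1 = 1
(¬p → ¬(q ∨ q)) ∧ (¬p → ((p → q) → (q ↔ q))) = 1 ∧ 1 = 1
((q ∧ (¬q ∧ q)) ↔ (((p ↔ q) ∨ p) → ¬¬p)) ↔ ((¬p → ¬(q ∨ q)) ∧ (¬p → ((p → q) → (q ↔ q)))) = 4/5 ↔ 1 = 4/5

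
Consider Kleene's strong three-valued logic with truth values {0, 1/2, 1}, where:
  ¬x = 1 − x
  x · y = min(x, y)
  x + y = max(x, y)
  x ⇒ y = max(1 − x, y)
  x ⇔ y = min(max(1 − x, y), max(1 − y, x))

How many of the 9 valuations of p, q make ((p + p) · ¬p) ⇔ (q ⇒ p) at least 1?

p = 0, q = 0 ↦ 0  <
p = 0, q = 1/2 ↦ 1/2  <
p = 0, q = 1 ↦ 1  ≥
p = 1/2, q = 0 ↦ 1/2  <
p = 1/2, q = 1/2 ↦ 1/2  <
p = 1/2, q = 1 ↦ 1/2  <
p = 1, q = 0 ↦ 0  <
p = 1, q = 1/2 ↦ 0  <
p = 1, q = 1 ↦ 0  <
So 1 of the 9 assignments meets the threshold.

1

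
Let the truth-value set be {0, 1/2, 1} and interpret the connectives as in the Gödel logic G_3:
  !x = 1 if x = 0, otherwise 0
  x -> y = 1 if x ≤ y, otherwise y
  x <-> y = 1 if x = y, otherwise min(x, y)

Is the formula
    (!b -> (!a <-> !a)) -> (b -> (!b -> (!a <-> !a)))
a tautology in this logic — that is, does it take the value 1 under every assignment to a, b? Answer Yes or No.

a = 0, b = 0 ↦ 1
a = 0, b = 1/2 ↦ 1
a = 0, b = 1 ↦ 1
a = 1/2, b = 0 ↦ 1
a = 1/2, b = 1/2 ↦ 1
a = 1/2, b = 1 ↦ 1
a = 1, b = 0 ↦ 1
a = 1, b = 1/2 ↦ 1
a = 1, b = 1 ↦ 1
Every assignment gives a value ≥ 1.

Yes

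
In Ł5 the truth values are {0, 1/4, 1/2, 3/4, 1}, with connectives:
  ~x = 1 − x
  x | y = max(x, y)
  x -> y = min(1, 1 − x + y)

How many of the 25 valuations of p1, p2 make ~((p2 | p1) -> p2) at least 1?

value 1: 1 assignment (counts)
value 3/4: 2 assignments
value 1/2: 3 assignments
value 1/4: 4 assignments
value 0: 15 assignments
So 1 of the 25 assignments meets the threshold.

1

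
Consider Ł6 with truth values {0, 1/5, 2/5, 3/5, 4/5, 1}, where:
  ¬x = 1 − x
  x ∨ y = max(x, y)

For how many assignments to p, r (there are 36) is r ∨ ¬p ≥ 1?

value 1: 11 assignments (counts)
value 4/5: 9 assignments
value 3/5: 7 assignments
value 2/5: 5 assignments
value 1/5: 3 assignments
value 0: 1 assignment
So 11 of the 36 assignments meet the threshold.

11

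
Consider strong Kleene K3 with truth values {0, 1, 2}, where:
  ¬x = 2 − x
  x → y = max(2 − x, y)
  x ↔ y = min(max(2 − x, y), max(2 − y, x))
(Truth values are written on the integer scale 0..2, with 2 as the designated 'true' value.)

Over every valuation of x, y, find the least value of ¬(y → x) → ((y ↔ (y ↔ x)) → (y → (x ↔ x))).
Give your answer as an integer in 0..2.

1

Take x = 1, y = 1:
y → x = 1 → 1 = 1
¬(y → x) = ¬1 = 1
y ↔ x = 1 ↔ 1 = 1
y ↔ (y ↔ x) = 1 ↔ 1 = 1
x ↔ x = 1 ↔ 1 = 1
y → (x ↔ x) = 1 → 1 = 1
(y ↔ (y ↔ x)) → (y → (x ↔ x)) = 1 → 1 = 1
¬(y → x) → ((y ↔ (y ↔ x)) → (y → (x ↔ x))) = 1 → 1 = 1
No assignment yields a value below 1, so this is the minimum.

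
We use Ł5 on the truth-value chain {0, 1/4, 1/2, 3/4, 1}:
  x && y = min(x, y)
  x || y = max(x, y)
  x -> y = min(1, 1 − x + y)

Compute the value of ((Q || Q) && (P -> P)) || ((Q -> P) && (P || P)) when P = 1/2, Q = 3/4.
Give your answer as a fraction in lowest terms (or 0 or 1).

3/4

Q || Q = 3/4 || 3/4 = 3/4
P -> P = 1/2 -> 1/2 = 1
(Q || Q) && (P -> P) = 3/4 && 1 = 3/4
Q -> P = 3/4 -> 1/2 = 3/4
P || P = 1/2 || 1/2 = 1/2
(Q -> P) && (P || P) = 3/4 && 1/2 = 1/2
((Q || Q) && (P -> P)) || ((Q -> P) && (P || P)) = 3/4 || 1/2 = 3/4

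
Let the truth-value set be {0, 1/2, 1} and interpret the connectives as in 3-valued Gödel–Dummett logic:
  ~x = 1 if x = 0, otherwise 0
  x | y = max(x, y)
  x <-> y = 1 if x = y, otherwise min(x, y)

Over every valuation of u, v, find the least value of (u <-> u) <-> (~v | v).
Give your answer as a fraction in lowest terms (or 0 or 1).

Take u = 0, v = 1/2:
u <-> u = 0 <-> 0 = 1
~v = ~1/2 = 0
~v | v = 0 | 1/2 = 1/2
(u <-> u) <-> (~v | v) = 1 <-> 1/2 = 1/2
No assignment yields a value below 1/2, so this is the minimum.

1/2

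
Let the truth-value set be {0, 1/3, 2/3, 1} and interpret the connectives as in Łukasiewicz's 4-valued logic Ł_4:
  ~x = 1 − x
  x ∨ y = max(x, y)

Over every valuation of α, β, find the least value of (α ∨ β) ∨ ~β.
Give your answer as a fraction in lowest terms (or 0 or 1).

Take α = 0, β = 1/3:
α ∨ β = 0 ∨ 1/3 = 1/3
~β = ~1/3 = 2/3
(α ∨ β) ∨ ~β = 1/3 ∨ 2/3 = 2/3
No assignment yields a value below 2/3, so this is the minimum.

2/3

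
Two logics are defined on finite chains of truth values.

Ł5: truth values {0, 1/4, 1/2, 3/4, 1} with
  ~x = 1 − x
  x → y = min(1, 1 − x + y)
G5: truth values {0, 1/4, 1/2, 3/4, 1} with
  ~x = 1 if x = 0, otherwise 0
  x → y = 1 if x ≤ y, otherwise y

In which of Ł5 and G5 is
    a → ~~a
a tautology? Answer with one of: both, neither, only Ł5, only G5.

In Ł5: every assignment gives 1 — tautology.
In G5: every assignment gives 1 — tautology.

both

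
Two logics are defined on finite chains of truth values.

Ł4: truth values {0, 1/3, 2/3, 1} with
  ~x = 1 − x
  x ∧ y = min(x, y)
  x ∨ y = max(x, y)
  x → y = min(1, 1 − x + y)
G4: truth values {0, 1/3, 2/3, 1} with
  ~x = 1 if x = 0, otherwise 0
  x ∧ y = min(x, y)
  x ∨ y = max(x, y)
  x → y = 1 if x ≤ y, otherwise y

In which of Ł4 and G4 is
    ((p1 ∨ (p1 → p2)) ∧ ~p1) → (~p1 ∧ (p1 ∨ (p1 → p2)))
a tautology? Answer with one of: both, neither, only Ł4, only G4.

both

In Ł4: every assignment gives 1 — tautology.
In G4: every assignment gives 1 — tautology.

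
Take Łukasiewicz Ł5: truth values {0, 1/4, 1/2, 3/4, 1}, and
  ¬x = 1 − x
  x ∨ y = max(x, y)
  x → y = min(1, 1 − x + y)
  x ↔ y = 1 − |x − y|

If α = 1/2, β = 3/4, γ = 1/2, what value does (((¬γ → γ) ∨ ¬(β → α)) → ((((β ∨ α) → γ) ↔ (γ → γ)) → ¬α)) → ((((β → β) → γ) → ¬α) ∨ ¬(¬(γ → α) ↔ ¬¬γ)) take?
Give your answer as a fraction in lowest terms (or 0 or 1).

¬γ = ¬1/2 = 1/2
¬γ → γ = 1/2 → 1/2 = 1
β → α = 3/4 → 1/2 = 3/4
¬(β → α) = ¬3/4 = 1/4
(¬γ → γ) ∨ ¬(β → α) = 1 ∨ 1/4 = 1
β ∨ α = 3/4 ∨ 1/2 = 3/4
(β ∨ α) → γ = 3/4 → 1/2 = 3/4
γ → γ = 1/2 → 1/2 = 1
((β ∨ α) → γ) ↔ (γ → γ) = 3/4 ↔ 1 = 3/4
¬α = ¬1/2 = 1/2
(((β ∨ α) → γ) ↔ (γ → γ)) → ¬α = 3/4 → 1/2 = 3/4
((¬γ → γ) ∨ ¬(β → α)) → ((((β ∨ α) → γ) ↔ (γ → γ)) → ¬α) = 1 → 3/4 = 3/4
β → β = 3/4 → 3/4 = 1
(β → β) → γ = 1 → 1/2 = 1/2
¬α = ¬1/2 = 1/2
((β → β) → γ) → ¬α = 1/2 → 1/2 = 1
γ → α = 1/2 → 1/2 = 1
¬(γ → α) = ¬1 = 0
¬γ = ¬1/2 = 1/2
¬¬γ = ¬1/2 = 1/2
¬(γ → α) ↔ ¬¬γ = 0 ↔ 1/2 = 1/2
¬(¬(γ → α) ↔ ¬¬γ) = ¬1/2 = 1/2
(((β → β) → γ) → ¬α) ∨ ¬(¬(γ → α) ↔ ¬¬γ) = 1 ∨ 1/2 = 1
(((¬γ → γ) ∨ ¬(β → α)) → ((((β ∨ α) → γ) ↔ (γ → γ)) → ¬α)) → ((((β → β) → γ) → ¬α) ∨ ¬(¬(γ → α) ↔ ¬¬γ)) = 3/4 → 1 = 1

1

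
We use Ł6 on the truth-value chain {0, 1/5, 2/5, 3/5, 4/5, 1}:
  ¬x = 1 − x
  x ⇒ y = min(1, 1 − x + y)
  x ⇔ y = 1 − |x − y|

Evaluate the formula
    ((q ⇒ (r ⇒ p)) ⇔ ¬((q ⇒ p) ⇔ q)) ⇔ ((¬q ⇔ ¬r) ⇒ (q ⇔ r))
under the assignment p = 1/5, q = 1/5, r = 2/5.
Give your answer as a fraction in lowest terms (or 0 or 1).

r ⇒ p = 2/5 ⇒ 1/5 = 4/5
q ⇒ (r ⇒ p) = 1/5 ⇒ 4/5 = 1
q ⇒ p = 1/5 ⇒ 1/5 = 1
(q ⇒ p) ⇔ q = 1 ⇔ 1/5 = 1/5
¬((q ⇒ p) ⇔ q) = ¬1/5 = 4/5
(q ⇒ (r ⇒ p)) ⇔ ¬((q ⇒ p) ⇔ q) = 1 ⇔ 4/5 = 4/5
¬q = ¬1/5 = 4/5
¬r = ¬2/5 = 3/5
¬q ⇔ ¬r = 4/5 ⇔ 3/5 = 4/5
q ⇔ r = 1/5 ⇔ 2/5 = 4/5
(¬q ⇔ ¬r) ⇒ (q ⇔ r) = 4/5 ⇒ 4/5 = 1
((q ⇒ (r ⇒ p)) ⇔ ¬((q ⇒ p) ⇔ q)) ⇔ ((¬q ⇔ ¬r) ⇒ (q ⇔ r)) = 4/5 ⇔ 1 = 4/5

4/5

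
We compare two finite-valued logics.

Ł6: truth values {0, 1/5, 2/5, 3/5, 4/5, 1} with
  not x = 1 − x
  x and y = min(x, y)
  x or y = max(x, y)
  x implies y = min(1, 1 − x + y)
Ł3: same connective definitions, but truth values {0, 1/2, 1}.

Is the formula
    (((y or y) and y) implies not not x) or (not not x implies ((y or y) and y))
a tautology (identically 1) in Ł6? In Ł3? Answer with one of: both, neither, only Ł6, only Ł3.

In Ł6: every assignment gives 1 — tautology.
In Ł3: every assignment gives 1 — tautology.

both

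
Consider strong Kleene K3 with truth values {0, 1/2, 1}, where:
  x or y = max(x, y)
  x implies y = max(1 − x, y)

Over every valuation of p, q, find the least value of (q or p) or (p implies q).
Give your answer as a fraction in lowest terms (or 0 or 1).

Take p = 1/2, q = 0:
q or p = 0 or 1/2 = 1/2
p implies q = 1/2 implies 0 = 1/2
(q or p) or (p implies q) = 1/2 or 1/2 = 1/2
No assignment yields a value below 1/2, so this is the minimum.

1/2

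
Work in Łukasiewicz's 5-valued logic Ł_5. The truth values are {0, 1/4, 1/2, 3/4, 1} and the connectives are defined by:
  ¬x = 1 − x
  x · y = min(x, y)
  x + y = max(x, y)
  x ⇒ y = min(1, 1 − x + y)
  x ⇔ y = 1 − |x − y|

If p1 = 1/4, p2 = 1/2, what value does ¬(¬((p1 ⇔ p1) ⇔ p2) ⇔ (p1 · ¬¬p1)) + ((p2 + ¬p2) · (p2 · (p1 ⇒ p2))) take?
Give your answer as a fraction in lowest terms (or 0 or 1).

p1 ⇔ p1 = 1/4 ⇔ 1/4 = 1
(p1 ⇔ p1) ⇔ p2 = 1 ⇔ 1/2 = 1/2
¬((p1 ⇔ p1) ⇔ p2) = ¬1/2 = 1/2
¬p1 = ¬1/4 = 3/4
¬¬p1 = ¬3/4 = 1/4
p1 · ¬¬p1 = 1/4 · 1/4 = 1/4
¬((p1 ⇔ p1) ⇔ p2) ⇔ (p1 · ¬¬p1) = 1/2 ⇔ 1/4 = 3/4
¬(¬((p1 ⇔ p1) ⇔ p2) ⇔ (p1 · ¬¬p1)) = ¬3/4 = 1/4
¬p2 = ¬1/2 = 1/2
p2 + ¬p2 = 1/2 + 1/2 = 1/2
p1 ⇒ p2 = 1/4 ⇒ 1/2 = 1
p2 · (p1 ⇒ p2) = 1/2 · 1 = 1/2
(p2 + ¬p2) · (p2 · (p1 ⇒ p2)) = 1/2 · 1/2 = 1/2
¬(¬((p1 ⇔ p1) ⇔ p2) ⇔ (p1 · ¬¬p1)) + ((p2 + ¬p2) · (p2 · (p1 ⇒ p2))) = 1/4 + 1/2 = 1/2

1/2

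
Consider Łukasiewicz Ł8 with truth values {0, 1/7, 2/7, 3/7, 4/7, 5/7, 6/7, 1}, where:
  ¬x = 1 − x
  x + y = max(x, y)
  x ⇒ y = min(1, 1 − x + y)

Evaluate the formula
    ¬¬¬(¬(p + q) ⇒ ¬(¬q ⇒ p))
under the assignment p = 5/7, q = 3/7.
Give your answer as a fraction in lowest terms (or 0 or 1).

p + q = 5/7 + 3/7 = 5/7
¬(p + q) = ¬5/7 = 2/7
¬q = ¬3/7 = 4/7
¬q ⇒ p = 4/7 ⇒ 5/7 = 1
¬(¬q ⇒ p) = ¬1 = 0
¬(p + q) ⇒ ¬(¬q ⇒ p) = 2/7 ⇒ 0 = 5/7
¬(¬(p + q) ⇒ ¬(¬q ⇒ p)) = ¬5/7 = 2/7
¬¬(¬(p + q) ⇒ ¬(¬q ⇒ p)) = ¬2/7 = 5/7
¬¬¬(¬(p + q) ⇒ ¬(¬q ⇒ p)) = ¬5/7 = 2/7

2/7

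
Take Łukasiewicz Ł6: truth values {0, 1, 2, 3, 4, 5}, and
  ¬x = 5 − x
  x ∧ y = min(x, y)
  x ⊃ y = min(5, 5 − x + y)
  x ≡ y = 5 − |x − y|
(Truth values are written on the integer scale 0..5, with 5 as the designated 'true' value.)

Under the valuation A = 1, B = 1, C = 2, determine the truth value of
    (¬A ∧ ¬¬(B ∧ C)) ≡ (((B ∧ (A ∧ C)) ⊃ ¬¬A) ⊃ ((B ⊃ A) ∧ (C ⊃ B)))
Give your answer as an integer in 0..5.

¬A = ¬1 = 4
B ∧ C = 1 ∧ 2 = 1
¬(B ∧ C) = ¬1 = 4
¬¬(B ∧ C) = ¬4 = 1
¬A ∧ ¬¬(B ∧ C) = 4 ∧ 1 = 1
A ∧ C = 1 ∧ 2 = 1
B ∧ (A ∧ C) = 1 ∧ 1 = 1
¬A = ¬1 = 4
¬¬A = ¬4 = 1
(B ∧ (A ∧ C)) ⊃ ¬¬A = 1 ⊃ 1 = 5
B ⊃ A = 1 ⊃ 1 = 5
C ⊃ B = 2 ⊃ 1 = 4
(B ⊃ A) ∧ (C ⊃ B) = 5 ∧ 4 = 4
((B ∧ (A ∧ C)) ⊃ ¬¬A) ⊃ ((B ⊃ A) ∧ (C ⊃ B)) = 5 ⊃ 4 = 4
(¬A ∧ ¬¬(B ∧ C)) ≡ (((B ∧ (A ∧ C)) ⊃ ¬¬A) ⊃ ((B ⊃ A) ∧ (C ⊃ B))) = 1 ≡ 4 = 2

2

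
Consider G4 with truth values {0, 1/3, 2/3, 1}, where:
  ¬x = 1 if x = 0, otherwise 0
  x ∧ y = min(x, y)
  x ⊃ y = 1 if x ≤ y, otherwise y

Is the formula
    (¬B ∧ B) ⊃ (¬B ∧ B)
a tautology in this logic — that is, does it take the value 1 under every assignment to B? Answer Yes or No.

B = 0 ↦ 1
B = 1/3 ↦ 1
B = 2/3 ↦ 1
B = 1 ↦ 1
Every assignment gives a value ≥ 1.

Yes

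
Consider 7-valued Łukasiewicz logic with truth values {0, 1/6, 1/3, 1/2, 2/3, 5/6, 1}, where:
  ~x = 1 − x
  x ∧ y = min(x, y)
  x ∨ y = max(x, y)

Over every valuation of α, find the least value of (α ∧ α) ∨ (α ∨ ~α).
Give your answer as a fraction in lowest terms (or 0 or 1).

Take α = 1/2:
α ∧ α = 1/2 ∧ 1/2 = 1/2
~α = ~1/2 = 1/2
α ∨ ~α = 1/2 ∨ 1/2 = 1/2
(α ∧ α) ∨ (α ∨ ~α) = 1/2 ∨ 1/2 = 1/2
No assignment yields a value below 1/2, so this is the minimum.

1/2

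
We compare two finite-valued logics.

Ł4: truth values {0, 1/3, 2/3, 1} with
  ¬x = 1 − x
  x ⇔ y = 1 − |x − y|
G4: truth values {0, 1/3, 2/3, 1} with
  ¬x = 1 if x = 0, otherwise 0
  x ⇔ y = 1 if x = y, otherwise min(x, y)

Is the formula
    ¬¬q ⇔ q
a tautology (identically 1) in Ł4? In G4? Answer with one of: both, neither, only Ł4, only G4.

only Ł4

In Ł4: every assignment gives 1 — tautology.
In G4: at q = 1/3 the value is 1/3 — not a tautology.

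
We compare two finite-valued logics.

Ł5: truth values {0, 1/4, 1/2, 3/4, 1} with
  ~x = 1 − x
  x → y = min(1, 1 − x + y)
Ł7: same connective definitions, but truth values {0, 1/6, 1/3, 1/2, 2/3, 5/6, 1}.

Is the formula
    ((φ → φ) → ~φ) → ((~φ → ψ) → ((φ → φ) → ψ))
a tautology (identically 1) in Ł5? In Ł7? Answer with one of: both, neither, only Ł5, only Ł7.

In Ł5: every assignment gives 1 — tautology.
In Ł7: every assignment gives 1 — tautology.

both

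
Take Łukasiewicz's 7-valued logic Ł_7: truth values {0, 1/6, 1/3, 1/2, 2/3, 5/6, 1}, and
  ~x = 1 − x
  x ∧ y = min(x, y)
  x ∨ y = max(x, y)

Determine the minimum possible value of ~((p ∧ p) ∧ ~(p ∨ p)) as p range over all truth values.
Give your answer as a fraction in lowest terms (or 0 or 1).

1/2

Take p = 1/2:
p ∧ p = 1/2 ∧ 1/2 = 1/2
p ∨ p = 1/2 ∨ 1/2 = 1/2
~(p ∨ p) = ~1/2 = 1/2
(p ∧ p) ∧ ~(p ∨ p) = 1/2 ∧ 1/2 = 1/2
~((p ∧ p) ∧ ~(p ∨ p)) = ~1/2 = 1/2
No assignment yields a value below 1/2, so this is the minimum.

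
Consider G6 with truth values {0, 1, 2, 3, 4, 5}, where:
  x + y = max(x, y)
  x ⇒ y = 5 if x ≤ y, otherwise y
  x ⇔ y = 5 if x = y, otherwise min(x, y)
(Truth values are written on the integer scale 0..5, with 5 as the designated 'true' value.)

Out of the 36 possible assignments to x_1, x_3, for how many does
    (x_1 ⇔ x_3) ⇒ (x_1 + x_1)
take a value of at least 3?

value 5: 31 assignments (counts)
value 4: 1 assignment (counts)
value 3: 1 assignment (counts)
value 2: 1 assignment
value 1: 1 assignment
value 0: 1 assignment
So 33 of the 36 assignments meet the threshold.

33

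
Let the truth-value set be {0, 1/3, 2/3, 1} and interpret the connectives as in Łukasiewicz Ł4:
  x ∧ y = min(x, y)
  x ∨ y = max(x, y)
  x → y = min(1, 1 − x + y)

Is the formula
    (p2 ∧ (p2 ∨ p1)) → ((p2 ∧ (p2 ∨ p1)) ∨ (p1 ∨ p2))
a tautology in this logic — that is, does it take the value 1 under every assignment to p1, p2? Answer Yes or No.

Yes

p1 = 0, p2 = 0 ↦ 1
p1 = 0, p2 = 1/3 ↦ 1
p1 = 0, p2 = 2/3 ↦ 1
p1 = 0, p2 = 1 ↦ 1
p1 = 1/3, p2 = 0 ↦ 1
p1 = 1/3, p2 = 1/3 ↦ 1
p1 = 1/3, p2 = 2/3 ↦ 1
p1 = 1/3, p2 = 1 ↦ 1
p1 = 2/3, p2 = 0 ↦ 1
p1 = 2/3, p2 = 1/3 ↦ 1
p1 = 2/3, p2 = 2/3 ↦ 1
p1 = 2/3, p2 = 1 ↦ 1
p1 = 1, p2 = 0 ↦ 1
p1 = 1, p2 = 1/3 ↦ 1
p1 = 1, p2 = 2/3 ↦ 1
p1 = 1, p2 = 1 ↦ 1
Every assignment gives a value ≥ 1.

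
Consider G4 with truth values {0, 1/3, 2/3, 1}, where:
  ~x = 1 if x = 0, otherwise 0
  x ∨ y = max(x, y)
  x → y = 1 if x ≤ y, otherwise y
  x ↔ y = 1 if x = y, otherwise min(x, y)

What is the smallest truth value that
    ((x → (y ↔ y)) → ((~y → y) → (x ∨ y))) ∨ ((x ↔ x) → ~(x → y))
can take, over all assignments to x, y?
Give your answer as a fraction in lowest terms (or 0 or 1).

1/3

Take x = 0, y = 1/3:
y ↔ y = 1/3 ↔ 1/3 = 1
x → (y ↔ y) = 0 → 1 = 1
~y = ~1/3 = 0
~y → y = 0 → 1/3 = 1
x ∨ y = 0 ∨ 1/3 = 1/3
(~y → y) → (x ∨ y) = 1 → 1/3 = 1/3
(x → (y ↔ y)) → ((~y → y) → (x ∨ y)) = 1 → 1/3 = 1/3
x ↔ x = 0 ↔ 0 = 1
x → y = 0 → 1/3 = 1
~(x → y) = ~1 = 0
(x ↔ x) → ~(x → y) = 1 → 0 = 0
((x → (y ↔ y)) → ((~y → y) → (x ∨ y))) ∨ ((x ↔ x) → ~(x → y)) = 1/3 ∨ 0 = 1/3
No assignment yields a value below 1/3, so this is the minimum.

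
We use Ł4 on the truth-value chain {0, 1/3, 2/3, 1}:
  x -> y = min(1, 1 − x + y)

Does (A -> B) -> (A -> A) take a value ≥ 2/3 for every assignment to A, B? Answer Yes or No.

A = 0, B = 0 ↦ 1
A = 0, B = 1/3 ↦ 1
A = 0, B = 2/3 ↦ 1
A = 0, B = 1 ↦ 1
A = 1/3, B = 0 ↦ 1
A = 1/3, B = 1/3 ↦ 1
A = 1/3, B = 2/3 ↦ 1
A = 1/3, B = 1 ↦ 1
A = 2/3, B = 0 ↦ 1
A = 2/3, B = 1/3 ↦ 1
A = 2/3, B = 2/3 ↦ 1
A = 2/3, B = 1 ↦ 1
A = 1, B = 0 ↦ 1
A = 1, B = 1/3 ↦ 1
A = 1, B = 2/3 ↦ 1
A = 1, B = 1 ↦ 1
Every assignment gives a value ≥ 2/3.

Yes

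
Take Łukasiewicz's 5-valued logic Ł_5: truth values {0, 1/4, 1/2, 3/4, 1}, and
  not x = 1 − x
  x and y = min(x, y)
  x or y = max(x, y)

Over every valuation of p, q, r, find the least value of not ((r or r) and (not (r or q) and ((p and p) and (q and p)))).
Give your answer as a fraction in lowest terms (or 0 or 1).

1/2

Take p = 1/2, q = 1/2, r = 1/2:
r or r = 1/2 or 1/2 = 1/2
r or q = 1/2 or 1/2 = 1/2
not (r or q) = not 1/2 = 1/2
p and p = 1/2 and 1/2 = 1/2
q and p = 1/2 and 1/2 = 1/2
(p and p) and (q and p) = 1/2 and 1/2 = 1/2
not (r or q) and ((p and p) and (q and p)) = 1/2 and 1/2 = 1/2
(r or r) and (not (r or q) and ((p and p) and (q and p))) = 1/2 and 1/2 = 1/2
not ((r or r) and (not (r or q) and ((p and p) and (q and p)))) = not 1/2 = 1/2
No assignment yields a value below 1/2, so this is the minimum.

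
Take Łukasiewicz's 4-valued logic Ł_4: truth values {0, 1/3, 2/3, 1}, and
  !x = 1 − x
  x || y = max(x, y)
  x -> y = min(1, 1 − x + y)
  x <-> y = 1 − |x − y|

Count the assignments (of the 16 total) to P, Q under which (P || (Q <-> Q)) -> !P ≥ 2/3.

P = 0, Q = 0 ↦ 1  ≥
P = 0, Q = 1/3 ↦ 1  ≥
P = 0, Q = 2/3 ↦ 1  ≥
P = 0, Q = 1 ↦ 1  ≥
P = 1/3, Q = 0 ↦ 2/3  ≥
P = 1/3, Q = 1/3 ↦ 2/3  ≥
P = 1/3, Q = 2/3 ↦ 2/3  ≥
P = 1/3, Q = 1 ↦ 2/3  ≥
P = 2/3, Q = 0 ↦ 1/3  <
P = 2/3, Q = 1/3 ↦ 1/3  <
P = 2/3, Q = 2/3 ↦ 1/3  <
P = 2/3, Q = 1 ↦ 1/3  <
P = 1, Q = 0 ↦ 0  <
P = 1, Q = 1/3 ↦ 0  <
P = 1, Q = 2/3 ↦ 0  <
P = 1, Q = 1 ↦ 0  <
So 8 of the 16 assignments meet the threshold.

8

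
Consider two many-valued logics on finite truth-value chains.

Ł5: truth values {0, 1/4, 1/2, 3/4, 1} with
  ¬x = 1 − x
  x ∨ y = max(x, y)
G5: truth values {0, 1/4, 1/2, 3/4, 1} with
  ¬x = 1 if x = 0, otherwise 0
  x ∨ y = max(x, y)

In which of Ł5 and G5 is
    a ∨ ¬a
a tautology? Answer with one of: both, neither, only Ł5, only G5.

neither

In Ł5: at a = 1/4 the value is 3/4 — not a tautology.
In G5: at a = 1/4 the value is 1/4 — not a tautology.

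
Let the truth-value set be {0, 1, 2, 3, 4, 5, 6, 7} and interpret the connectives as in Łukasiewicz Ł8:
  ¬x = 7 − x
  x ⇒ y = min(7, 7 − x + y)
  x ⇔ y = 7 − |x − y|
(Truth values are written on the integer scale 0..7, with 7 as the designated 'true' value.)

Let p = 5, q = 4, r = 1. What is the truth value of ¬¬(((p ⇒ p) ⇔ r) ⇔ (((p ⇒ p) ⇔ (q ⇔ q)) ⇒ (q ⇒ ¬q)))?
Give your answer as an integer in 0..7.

2

p ⇒ p = 5 ⇒ 5 = 7
(p ⇒ p) ⇔ r = 7 ⇔ 1 = 1
p ⇒ p = 5 ⇒ 5 = 7
q ⇔ q = 4 ⇔ 4 = 7
(p ⇒ p) ⇔ (q ⇔ q) = 7 ⇔ 7 = 7
¬q = ¬4 = 3
q ⇒ ¬q = 4 ⇒ 3 = 6
((p ⇒ p) ⇔ (q ⇔ q)) ⇒ (q ⇒ ¬q) = 7 ⇒ 6 = 6
((p ⇒ p) ⇔ r) ⇔ (((p ⇒ p) ⇔ (q ⇔ q)) ⇒ (q ⇒ ¬q)) = 1 ⇔ 6 = 2
¬(((p ⇒ p) ⇔ r) ⇔ (((p ⇒ p) ⇔ (q ⇔ q)) ⇒ (q ⇒ ¬q))) = ¬2 = 5
¬¬(((p ⇒ p) ⇔ r) ⇔ (((p ⇒ p) ⇔ (q ⇔ q)) ⇒ (q ⇒ ¬q))) = ¬5 = 2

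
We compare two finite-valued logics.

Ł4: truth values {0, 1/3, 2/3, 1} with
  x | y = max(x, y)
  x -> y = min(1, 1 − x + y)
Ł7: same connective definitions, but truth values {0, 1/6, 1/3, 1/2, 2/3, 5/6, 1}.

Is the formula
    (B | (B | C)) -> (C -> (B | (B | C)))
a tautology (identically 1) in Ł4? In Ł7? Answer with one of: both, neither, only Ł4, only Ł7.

both

In Ł4: every assignment gives 1 — tautology.
In Ł7: every assignment gives 1 — tautology.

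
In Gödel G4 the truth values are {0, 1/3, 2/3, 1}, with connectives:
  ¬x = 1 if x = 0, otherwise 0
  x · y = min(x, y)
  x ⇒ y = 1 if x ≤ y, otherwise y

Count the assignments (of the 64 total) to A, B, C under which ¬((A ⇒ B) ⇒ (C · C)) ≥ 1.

13

value 1: 13 assignments (counts)
value 0: 51 assignments
So 13 of the 64 assignments meet the threshold.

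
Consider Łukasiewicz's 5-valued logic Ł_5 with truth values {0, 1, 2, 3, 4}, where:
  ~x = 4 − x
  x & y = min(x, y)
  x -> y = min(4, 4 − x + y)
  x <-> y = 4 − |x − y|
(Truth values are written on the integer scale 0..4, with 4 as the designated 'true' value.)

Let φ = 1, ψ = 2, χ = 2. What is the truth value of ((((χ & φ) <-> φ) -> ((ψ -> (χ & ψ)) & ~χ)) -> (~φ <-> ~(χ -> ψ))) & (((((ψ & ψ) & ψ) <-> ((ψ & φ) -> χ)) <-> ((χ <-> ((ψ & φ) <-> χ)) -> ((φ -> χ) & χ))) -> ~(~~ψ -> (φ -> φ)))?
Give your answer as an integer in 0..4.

χ & φ = 2 & 1 = 1
(χ & φ) <-> φ = 1 <-> 1 = 4
χ & ψ = 2 & 2 = 2
ψ -> (χ & ψ) = 2 -> 2 = 4
~χ = ~2 = 2
(ψ -> (χ & ψ)) & ~χ = 4 & 2 = 2
((χ & φ) <-> φ) -> ((ψ -> (χ & ψ)) & ~χ) = 4 -> 2 = 2
~φ = ~1 = 3
χ -> ψ = 2 -> 2 = 4
~(χ -> ψ) = ~4 = 0
~φ <-> ~(χ -> ψ) = 3 <-> 0 = 1
(((χ & φ) <-> φ) -> ((ψ -> (χ & ψ)) & ~χ)) -> (~φ <-> ~(χ -> ψ)) = 2 -> 1 = 3
ψ & ψ = 2 & 2 = 2
(ψ & ψ) & ψ = 2 & 2 = 2
ψ & φ = 2 & 1 = 1
(ψ & φ) -> χ = 1 -> 2 = 4
((ψ & ψ) & ψ) <-> ((ψ & φ) -> χ) = 2 <-> 4 = 2
ψ & φ = 2 & 1 = 1
(ψ & φ) <-> χ = 1 <-> 2 = 3
χ <-> ((ψ & φ) <-> χ) = 2 <-> 3 = 3
φ -> χ = 1 -> 2 = 4
(φ -> χ) & χ = 4 & 2 = 2
(χ <-> ((ψ & φ) <-> χ)) -> ((φ -> χ) & χ) = 3 -> 2 = 3
(((ψ & ψ) & ψ) <-> ((ψ & φ) -> χ)) <-> ((χ <-> ((ψ & φ) <-> χ)) -> ((φ -> χ) & χ)) = 2 <-> 3 = 3
~ψ = ~2 = 2
~~ψ = ~2 = 2
φ -> φ = 1 -> 1 = 4
~~ψ -> (φ -> φ) = 2 -> 4 = 4
~(~~ψ -> (φ -> φ)) = ~4 = 0
((((ψ & ψ) & ψ) <-> ((ψ & φ) -> χ)) <-> ((χ <-> ((ψ & φ) <-> χ)) -> ((φ -> χ) & χ))) -> ~(~~ψ -> (φ -> φ)) = 3 -> 0 = 1
((((χ & φ) <-> φ) -> ((ψ -> (χ & ψ)) & ~χ)) -> (~φ <-> ~(χ -> ψ))) & (((((ψ & ψ) & ψ) <-> ((ψ & φ) -> χ)) <-> ((χ <-> ((ψ & φ) <-> χ)) -> ((φ -> χ) & χ))) -> ~(~~ψ -> (φ -> φ))) = 3 & 1 = 1

1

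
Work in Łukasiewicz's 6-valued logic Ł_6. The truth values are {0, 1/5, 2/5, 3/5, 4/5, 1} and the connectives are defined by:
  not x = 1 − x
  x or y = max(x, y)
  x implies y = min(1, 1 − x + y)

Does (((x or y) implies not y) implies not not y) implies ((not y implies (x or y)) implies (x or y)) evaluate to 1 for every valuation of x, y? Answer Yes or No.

No

Counterexample: take x = 0, y = 3/5.
x or y = 0 or 3/5 = 3/5
not y = not 3/5 = 2/5
(x or y) implies not y = 3/5 implies 2/5 = 4/5
not y = not 3/5 = 2/5
not not y = not 2/5 = 3/5
((x or y) implies not y) implies not not y = 4/5 implies 3/5 = 4/5
not y = not 3/5 = 2/5
x or y = 0 or 3/5 = 3/5
not y implies (x or y) = 2/5 implies 3/5 = 1
x or y = 0 or 3/5 = 3/5
(not y implies (x or y)) implies (x or y) = 1 implies 3/5 = 3/5
(((x or y) implies not y) implies not not y) implies ((not y implies (x or y)) implies (x or y)) = 4/5 implies 3/5 = 4/5
This gives 4/5 ≠ 1.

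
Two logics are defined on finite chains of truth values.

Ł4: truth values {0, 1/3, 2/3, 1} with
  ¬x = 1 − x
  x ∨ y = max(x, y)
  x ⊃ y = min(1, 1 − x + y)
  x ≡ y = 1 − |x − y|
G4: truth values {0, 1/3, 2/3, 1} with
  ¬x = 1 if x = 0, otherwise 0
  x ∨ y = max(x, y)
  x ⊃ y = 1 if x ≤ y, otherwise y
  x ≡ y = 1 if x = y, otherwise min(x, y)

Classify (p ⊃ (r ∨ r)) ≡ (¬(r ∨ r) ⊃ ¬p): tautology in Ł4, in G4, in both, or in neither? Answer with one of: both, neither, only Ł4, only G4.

In Ł4: every assignment gives 1 — tautology.
In G4: at p = 2/3, r = 1/3 the value is 1/3 — not a tautology.

only Ł4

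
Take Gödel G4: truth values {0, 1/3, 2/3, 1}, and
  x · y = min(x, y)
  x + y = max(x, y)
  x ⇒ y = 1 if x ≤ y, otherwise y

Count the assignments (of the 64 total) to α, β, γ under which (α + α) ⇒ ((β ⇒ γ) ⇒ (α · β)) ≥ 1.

44

value 1: 44 assignments (counts)
value 2/3: 2 assignments
value 1/3: 6 assignments
value 0: 12 assignments
So 44 of the 64 assignments meet the threshold.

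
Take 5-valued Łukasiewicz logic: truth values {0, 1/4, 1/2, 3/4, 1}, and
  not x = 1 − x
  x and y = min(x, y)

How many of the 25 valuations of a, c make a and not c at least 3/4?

value 1: 1 assignment (counts)
value 3/4: 3 assignments (counts)
value 1/2: 5 assignments
value 1/4: 7 assignments
value 0: 9 assignments
So 4 of the 25 assignments meet the threshold.

4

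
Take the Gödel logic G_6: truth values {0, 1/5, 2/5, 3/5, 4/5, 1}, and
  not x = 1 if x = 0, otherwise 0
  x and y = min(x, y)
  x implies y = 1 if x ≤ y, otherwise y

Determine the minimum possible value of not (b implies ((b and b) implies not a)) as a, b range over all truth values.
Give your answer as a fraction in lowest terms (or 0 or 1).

0

Take a = 0, b = 0:
b and b = 0 and 0 = 0
not a = not 0 = 1
(b and b) implies not a = 0 implies 1 = 1
b implies ((b and b) implies not a) = 0 implies 1 = 1
not (b implies ((b and b) implies not a)) = not 1 = 0
No assignment yields a value below 0, so this is the minimum.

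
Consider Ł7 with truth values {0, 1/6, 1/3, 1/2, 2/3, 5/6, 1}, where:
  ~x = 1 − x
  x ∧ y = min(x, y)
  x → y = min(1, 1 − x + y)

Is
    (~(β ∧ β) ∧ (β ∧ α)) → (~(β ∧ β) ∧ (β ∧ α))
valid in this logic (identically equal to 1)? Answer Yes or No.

Yes

At α = 1, β = 1/2, for instance:
β ∧ β = 1/2 ∧ 1/2 = 1/2
~(β ∧ β) = ~1/2 = 1/2
β ∧ α = 1/2 ∧ 1 = 1/2
~(β ∧ β) ∧ (β ∧ α) = 1/2 ∧ 1/2 = 1/2
(~(β ∧ β) ∧ (β ∧ α)) → (~(β ∧ β) ∧ (β ∧ α)) = 1/2 → 1/2 = 1
and checking the remaining 48 assignments likewise gives ≥ 1 in every case.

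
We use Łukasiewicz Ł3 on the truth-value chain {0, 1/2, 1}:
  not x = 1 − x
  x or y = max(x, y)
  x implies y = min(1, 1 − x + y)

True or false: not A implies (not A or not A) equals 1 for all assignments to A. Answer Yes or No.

A = 0 ↦ 1
A = 1/2 ↦ 1
A = 1 ↦ 1
Every assignment gives a value ≥ 1.

Yes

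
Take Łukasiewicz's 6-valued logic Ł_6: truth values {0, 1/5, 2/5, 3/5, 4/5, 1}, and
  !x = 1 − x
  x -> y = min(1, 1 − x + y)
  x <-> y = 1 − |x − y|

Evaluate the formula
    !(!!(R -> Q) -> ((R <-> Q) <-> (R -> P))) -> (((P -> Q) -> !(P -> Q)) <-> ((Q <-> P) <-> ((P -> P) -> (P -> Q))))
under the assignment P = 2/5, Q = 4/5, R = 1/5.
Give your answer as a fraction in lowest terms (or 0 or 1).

4/5

R -> Q = 1/5 -> 4/5 = 1
!(R -> Q) = !1 = 0
!!(R -> Q) = !0 = 1
R <-> Q = 1/5 <-> 4/5 = 2/5
R -> P = 1/5 -> 2/5 = 1
(R <-> Q) <-> (R -> P) = 2/5 <-> 1 = 2/5
!!(R -> Q) -> ((R <-> Q) <-> (R -> P)) = 1 -> 2/5 = 2/5
!(!!(R -> Q) -> ((R <-> Q) <-> (R -> P))) = !2/5 = 3/5
P -> Q = 2/5 -> 4/5 = 1
P -> Q = 2/5 -> 4/5 = 1
!(P -> Q) = !1 = 0
(P -> Q) -> !(P -> Q) = 1 -> 0 = 0
Q <-> P = 4/5 <-> 2/5 = 3/5
P -> P = 2/5 -> 2/5 = 1
P -> Q = 2/5 -> 4/5 = 1
(P -> P) -> (P -> Q) = 1 -> 1 = 1
(Q <-> P) <-> ((P -> P) -> (P -> Q)) = 3/5 <-> 1 = 3/5
((P -> Q) -> !(P -> Q)) <-> ((Q <-> P) <-> ((P -> P) -> (P -> Q))) = 0 <-> 3/5 = 2/5
!(!!(R -> Q) -> ((R <-> Q) <-> (R -> P))) -> (((P -> Q) -> !(P -> Q)) <-> ((Q <-> P) <-> ((P -> P) -> (P -> Q)))) = 3/5 -> 2/5 = 4/5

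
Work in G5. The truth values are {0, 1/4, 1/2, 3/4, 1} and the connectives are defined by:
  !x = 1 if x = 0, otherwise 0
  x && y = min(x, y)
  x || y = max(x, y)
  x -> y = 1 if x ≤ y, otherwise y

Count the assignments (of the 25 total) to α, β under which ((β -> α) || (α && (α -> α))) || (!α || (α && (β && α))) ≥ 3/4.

value 1: 19 assignments (counts)
value 3/4: 1 assignment (counts)
value 1/2: 2 assignments
value 1/4: 3 assignments
So 20 of the 25 assignments meet the threshold.

20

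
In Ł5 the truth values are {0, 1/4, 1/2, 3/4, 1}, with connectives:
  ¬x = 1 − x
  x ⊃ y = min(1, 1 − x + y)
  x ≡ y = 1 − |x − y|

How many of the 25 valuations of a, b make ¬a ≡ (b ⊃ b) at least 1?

5

value 1: 5 assignments (counts)
value 3/4: 5 assignments
value 1/2: 5 assignments
value 1/4: 5 assignments
value 0: 5 assignments
So 5 of the 25 assignments meet the threshold.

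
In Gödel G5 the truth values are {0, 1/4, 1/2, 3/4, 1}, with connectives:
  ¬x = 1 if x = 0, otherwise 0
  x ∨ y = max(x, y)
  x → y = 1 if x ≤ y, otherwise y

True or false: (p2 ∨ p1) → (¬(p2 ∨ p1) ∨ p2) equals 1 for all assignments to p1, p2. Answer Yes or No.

No

Counterexample: take p1 = 1/4, p2 = 0.
p2 ∨ p1 = 0 ∨ 1/4 = 1/4
p2 ∨ p1 = 0 ∨ 1/4 = 1/4
¬(p2 ∨ p1) = ¬1/4 = 0
¬(p2 ∨ p1) ∨ p2 = 0 ∨ 0 = 0
(p2 ∨ p1) → (¬(p2 ∨ p1) ∨ p2) = 1/4 → 0 = 0
This gives 0 ≠ 1.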